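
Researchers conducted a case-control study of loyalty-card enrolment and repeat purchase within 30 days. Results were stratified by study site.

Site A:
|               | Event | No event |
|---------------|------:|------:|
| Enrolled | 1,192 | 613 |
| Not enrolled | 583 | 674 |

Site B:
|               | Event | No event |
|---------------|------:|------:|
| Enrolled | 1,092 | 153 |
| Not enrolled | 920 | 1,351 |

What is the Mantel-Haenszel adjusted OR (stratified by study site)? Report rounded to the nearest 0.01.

4.35

OR_MH = Σ(aᵢdᵢ/nᵢ) / Σ(bᵢcᵢ/nᵢ), where nᵢ is the stratum total.
Stratum 1 (Site A): n = 3062; a·d/n = 1192·674/3062 = 262.3801; b·c/n = 613·583/3062 = 116.7142
Stratum 2 (Site B): n = 3516; a·d/n = 1092·1351/3516 = 419.5939; b·c/n = 153·920/3516 = 40.0341
OR_MH = (262.3801 + 419.5939) / (116.7142 + 40.0341) = 681.9740 / 156.7484 = 4.35076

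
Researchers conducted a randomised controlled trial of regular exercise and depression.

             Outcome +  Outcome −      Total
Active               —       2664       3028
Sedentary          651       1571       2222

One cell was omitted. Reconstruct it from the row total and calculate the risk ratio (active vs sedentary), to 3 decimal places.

0.410

The missing cell is in the exposed row: 3028 − 2664 = 364.
So a = 364, b = 2664, c = 651, d = 1571.
RR = [a/(a+b)] / [c/(c+d)] = (364/3028) / (651/2222) = 0.12021/0.29298 = 0.41031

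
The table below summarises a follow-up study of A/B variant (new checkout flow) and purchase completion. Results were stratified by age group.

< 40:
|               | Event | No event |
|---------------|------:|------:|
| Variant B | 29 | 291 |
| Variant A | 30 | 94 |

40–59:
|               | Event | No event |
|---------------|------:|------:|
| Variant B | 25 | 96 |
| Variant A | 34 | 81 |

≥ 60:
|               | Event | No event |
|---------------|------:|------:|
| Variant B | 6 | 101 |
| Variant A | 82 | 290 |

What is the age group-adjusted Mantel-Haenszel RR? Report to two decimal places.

0.43

RR_MH = Σ(aᵢ·n₀ᵢ/nᵢ) / Σ(cᵢ·n₁ᵢ/nᵢ), with n₁ᵢ = aᵢ+bᵢ (exposed), n₀ᵢ = cᵢ+dᵢ (unexposed), nᵢ = n₁ᵢ+n₀ᵢ.
Stratum 1 (< 40): n₁ = 320, n₀ = 124, n = 444; a·n₀/n = 29·124/444 = 8.0991; c·n₁/n = 30·320/444 = 21.6216
Stratum 2 (40–59): n₁ = 121, n₀ = 115, n = 236; a·n₀/n = 25·115/236 = 12.1822; c·n₁/n = 34·121/236 = 17.4322
Stratum 3 (≥ 60): n₁ = 107, n₀ = 372, n = 479; a·n₀/n = 6·372/479 = 4.6597; c·n₁/n = 82·107/479 = 18.3173
RR_MH = (8.0991 + 12.1822 + 4.6597) / (21.6216 + 17.4322 + 18.3173) = 24.9410 / 57.3712 = 0.43473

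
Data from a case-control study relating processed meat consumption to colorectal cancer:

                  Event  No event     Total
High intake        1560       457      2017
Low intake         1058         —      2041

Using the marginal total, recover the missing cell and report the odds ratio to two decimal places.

The missing cell is in the unexposed row: 2041 − 1058 = 983.
So a = 1560, b = 457, c = 1058, d = 983.
OR = (a·d)/(b·c) = (1560 × 983) / (457 × 1058) = 1533480 / 483506 = 3.17158

3.17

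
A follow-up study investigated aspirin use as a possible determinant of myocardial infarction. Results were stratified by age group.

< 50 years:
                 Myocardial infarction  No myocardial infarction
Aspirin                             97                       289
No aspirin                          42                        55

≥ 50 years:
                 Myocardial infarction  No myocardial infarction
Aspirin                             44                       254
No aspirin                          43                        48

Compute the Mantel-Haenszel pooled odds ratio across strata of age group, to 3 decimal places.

OR_MH = Σ(aᵢdᵢ/nᵢ) / Σ(bᵢcᵢ/nᵢ), where nᵢ is the stratum total.
Stratum 1 (< 50 years): n = 483; a·d/n = 97·55/483 = 11.0455; b·c/n = 289·42/483 = 25.1304
Stratum 2 (≥ 50 years): n = 389; a·d/n = 44·48/389 = 5.4293; b·c/n = 254·43/389 = 28.0771
OR_MH = (11.0455 + 5.4293) / (25.1304 + 28.0771) = 16.4749 / 53.2076 = 0.30963

0.310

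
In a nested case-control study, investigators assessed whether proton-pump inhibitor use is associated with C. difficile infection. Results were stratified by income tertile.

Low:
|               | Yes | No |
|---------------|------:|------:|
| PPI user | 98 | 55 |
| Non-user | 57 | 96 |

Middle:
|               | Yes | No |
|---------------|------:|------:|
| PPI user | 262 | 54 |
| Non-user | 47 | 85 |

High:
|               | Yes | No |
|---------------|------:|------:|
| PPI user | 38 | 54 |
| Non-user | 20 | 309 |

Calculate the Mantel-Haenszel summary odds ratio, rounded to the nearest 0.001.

5.864

OR_MH = Σ(aᵢdᵢ/nᵢ) / Σ(bᵢcᵢ/nᵢ), where nᵢ is the stratum total.
Stratum 1 (Low): n = 306; a·d/n = 98·96/306 = 30.7451; b·c/n = 55·57/306 = 10.2451
Stratum 2 (Middle): n = 448; a·d/n = 262·85/448 = 49.7098; b·c/n = 54·47/448 = 5.6652
Stratum 3 (High): n = 421; a·d/n = 38·309/421 = 27.8907; b·c/n = 54·20/421 = 2.5653
OR_MH = (30.7451 + 49.7098 + 27.8907) / (10.2451 + 5.6652 + 2.5653) = 108.3457 / 18.4756 = 5.86426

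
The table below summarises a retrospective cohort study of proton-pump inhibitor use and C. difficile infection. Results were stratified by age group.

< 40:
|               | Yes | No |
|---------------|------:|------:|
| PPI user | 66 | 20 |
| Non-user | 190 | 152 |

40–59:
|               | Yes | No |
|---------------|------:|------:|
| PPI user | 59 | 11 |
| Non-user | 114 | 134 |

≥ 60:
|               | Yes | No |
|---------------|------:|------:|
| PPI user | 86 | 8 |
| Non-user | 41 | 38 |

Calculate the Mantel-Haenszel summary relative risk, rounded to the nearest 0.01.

1.61

RR_MH = Σ(aᵢ·n₀ᵢ/nᵢ) / Σ(cᵢ·n₁ᵢ/nᵢ), with n₁ᵢ = aᵢ+bᵢ (exposed), n₀ᵢ = cᵢ+dᵢ (unexposed), nᵢ = n₁ᵢ+n₀ᵢ.
Stratum 1 (< 40): n₁ = 86, n₀ = 342, n = 428; a·n₀/n = 66·342/428 = 52.7383; c·n₁/n = 190·86/428 = 38.1776
Stratum 2 (40–59): n₁ = 70, n₀ = 248, n = 318; a·n₀/n = 59·248/318 = 46.0126; c·n₁/n = 114·70/318 = 25.0943
Stratum 3 (≥ 60): n₁ = 94, n₀ = 79, n = 173; a·n₀/n = 86·79/173 = 39.2717; c·n₁/n = 41·94/173 = 22.2775
RR_MH = (52.7383 + 46.0126 + 39.2717) / (38.1776 + 25.0943 + 22.2775) = 138.0226 / 85.5494 = 1.61337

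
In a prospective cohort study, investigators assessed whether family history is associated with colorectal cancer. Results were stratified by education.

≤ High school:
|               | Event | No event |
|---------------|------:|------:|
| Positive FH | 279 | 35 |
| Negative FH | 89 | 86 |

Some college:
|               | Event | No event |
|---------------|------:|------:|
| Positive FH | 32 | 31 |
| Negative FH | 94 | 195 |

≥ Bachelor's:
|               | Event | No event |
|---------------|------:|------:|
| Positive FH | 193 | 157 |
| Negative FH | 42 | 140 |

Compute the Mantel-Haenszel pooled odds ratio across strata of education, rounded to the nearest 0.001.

4.348

OR_MH = Σ(aᵢdᵢ/nᵢ) / Σ(bᵢcᵢ/nᵢ), where nᵢ is the stratum total.
Stratum 1 (≤ High school): n = 489; a·d/n = 279·86/489 = 49.0675; b·c/n = 35·89/489 = 6.3701
Stratum 2 (Some college): n = 352; a·d/n = 32·195/352 = 17.7273; b·c/n = 31·94/352 = 8.2784
Stratum 3 (≥ Bachelor's): n = 532; a·d/n = 193·140/532 = 50.7895; b·c/n = 157·42/532 = 12.3947
OR_MH = (49.0675 + 17.7273 + 50.7895) / (6.3701 + 8.2784 + 12.3947) = 117.5842 / 27.0433 = 4.34800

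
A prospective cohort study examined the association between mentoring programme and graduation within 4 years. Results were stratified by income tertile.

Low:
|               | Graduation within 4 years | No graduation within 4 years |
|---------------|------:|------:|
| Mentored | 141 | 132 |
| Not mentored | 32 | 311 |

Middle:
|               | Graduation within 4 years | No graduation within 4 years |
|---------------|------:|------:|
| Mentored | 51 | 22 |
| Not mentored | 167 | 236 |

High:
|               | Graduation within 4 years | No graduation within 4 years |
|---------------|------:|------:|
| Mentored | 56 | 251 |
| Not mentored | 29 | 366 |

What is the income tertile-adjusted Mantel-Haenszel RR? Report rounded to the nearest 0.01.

2.92

RR_MH = Σ(aᵢ·n₀ᵢ/nᵢ) / Σ(cᵢ·n₁ᵢ/nᵢ), with n₁ᵢ = aᵢ+bᵢ (exposed), n₀ᵢ = cᵢ+dᵢ (unexposed), nᵢ = n₁ᵢ+n₀ᵢ.
Stratum 1 (Low): n₁ = 273, n₀ = 343, n = 616; a·n₀/n = 141·343/616 = 78.5114; c·n₁/n = 32·273/616 = 14.1818
Stratum 2 (Middle): n₁ = 73, n₀ = 403, n = 476; a·n₀/n = 51·403/476 = 43.1786; c·n₁/n = 167·73/476 = 25.6113
Stratum 3 (High): n₁ = 307, n₀ = 395, n = 702; a·n₀/n = 56·395/702 = 31.5100; c·n₁/n = 29·307/702 = 12.6823
RR_MH = (78.5114 + 43.1786 + 31.5100) / (14.1818 + 25.6113 + 12.6823) = 153.1999 / 52.4755 = 2.91946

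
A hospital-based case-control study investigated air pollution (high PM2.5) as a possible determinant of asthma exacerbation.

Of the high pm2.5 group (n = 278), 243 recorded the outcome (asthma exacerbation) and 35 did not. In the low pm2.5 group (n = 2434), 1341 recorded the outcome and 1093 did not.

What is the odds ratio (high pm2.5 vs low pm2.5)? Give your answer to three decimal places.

From the description: a = 243, b = 35, c = 1341, d = 1093.
OR = (a·d)/(b·c) = (243 × 1093) / (35 × 1341) = 265599 / 46935 = 5.65887
The odds of asthma exacerbation are about 5.66 times as high in the high pm2.5 group.

5.659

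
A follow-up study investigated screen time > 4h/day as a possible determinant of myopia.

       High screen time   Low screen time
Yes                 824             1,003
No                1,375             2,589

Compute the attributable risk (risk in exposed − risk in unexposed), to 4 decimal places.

Reading the table with exposure as columns: a = 824 (High screen time, case), b = 1375 (High screen time, non-case), c = 1003 (Low screen time, case), d = 2589.
Risk in exposed = 824/2199 = 0.374716; risk in unexposed = 1003/3592 = 0.279232.
Risk difference = 0.374716 − 0.279232 = 0.095484

0.0955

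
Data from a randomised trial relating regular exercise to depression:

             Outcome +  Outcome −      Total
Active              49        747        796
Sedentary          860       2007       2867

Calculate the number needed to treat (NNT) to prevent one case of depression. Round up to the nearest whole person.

5

Risk in treated group = 49/796 = 0.06156; risk in control = 860/2867 = 0.29997.
Absolute risk reduction = 0.29997 − 0.06156 = 0.23841
NNT = 1 / ARR = 1 / 0.23841 = 4.195 → round up → 5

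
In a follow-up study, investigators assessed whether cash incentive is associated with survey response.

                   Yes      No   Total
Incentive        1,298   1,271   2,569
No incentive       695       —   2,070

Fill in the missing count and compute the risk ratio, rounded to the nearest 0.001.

The missing cell is in the unexposed row: 2070 − 695 = 1375.
So a = 1298, b = 1271, c = 695, d = 1375.
RR = [a/(a+b)] / [c/(c+d)] = (1298/2569) / (695/2070) = 0.50525/0.33575 = 1.50486

1.505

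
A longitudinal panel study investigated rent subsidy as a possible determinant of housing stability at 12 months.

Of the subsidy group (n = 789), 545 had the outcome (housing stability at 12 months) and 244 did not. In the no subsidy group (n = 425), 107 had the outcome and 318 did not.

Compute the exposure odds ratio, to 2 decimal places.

6.64

From the description: a = 545, b = 244, c = 107, d = 318.
OR = (a·d)/(b·c) = (545 × 318) / (244 × 107) = 173310 / 26108 = 6.63820
The odds of housing stability at 12 months are about 6.64 times as high in the subsidy group.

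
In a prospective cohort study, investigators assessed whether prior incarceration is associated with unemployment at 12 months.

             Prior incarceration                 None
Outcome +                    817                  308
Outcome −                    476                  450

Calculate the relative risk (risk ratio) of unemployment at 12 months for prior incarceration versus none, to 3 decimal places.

1.555

Reading the table with exposure as columns: a = 817 (Prior incarceration, case), b = 476 (Prior incarceration, non-case), c = 308 (None, case), d = 450.
Risk in exposed = 817/1293 = 0.63186; risk in unexposed = 308/758 = 0.40633.
RR = 0.63186 / 0.40633 = 1.55504
The risk among the exposed is 1.56 times that among the unexposed.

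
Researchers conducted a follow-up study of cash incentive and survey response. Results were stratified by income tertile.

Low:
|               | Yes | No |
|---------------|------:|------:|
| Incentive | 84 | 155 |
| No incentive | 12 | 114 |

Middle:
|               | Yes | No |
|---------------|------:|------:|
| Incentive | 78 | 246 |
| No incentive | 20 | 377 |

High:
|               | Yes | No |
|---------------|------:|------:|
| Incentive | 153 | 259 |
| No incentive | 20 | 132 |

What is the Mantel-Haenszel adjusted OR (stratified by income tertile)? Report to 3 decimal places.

OR_MH = Σ(aᵢdᵢ/nᵢ) / Σ(bᵢcᵢ/nᵢ), where nᵢ is the stratum total.
Stratum 1 (Low): n = 365; a·d/n = 84·114/365 = 26.2356; b·c/n = 155·12/365 = 5.0959
Stratum 2 (Middle): n = 721; a·d/n = 78·377/721 = 40.7850; b·c/n = 246·20/721 = 6.8239
Stratum 3 (High): n = 564; a·d/n = 153·132/564 = 35.8085; b·c/n = 259·20/564 = 9.1844
OR_MH = (26.2356 + 40.7850 + 35.8085) / (5.0959 + 6.8239 + 9.1844) = 102.8291 / 21.1041 = 4.87246

4.872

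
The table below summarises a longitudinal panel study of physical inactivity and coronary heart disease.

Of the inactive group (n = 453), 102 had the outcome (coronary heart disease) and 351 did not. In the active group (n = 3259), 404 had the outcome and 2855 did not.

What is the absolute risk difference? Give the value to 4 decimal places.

0.1012

From the description: a = 102, b = 351, c = 404, d = 2855.
Risk in exposed = 102/453 = 0.225166; risk in unexposed = 404/3259 = 0.123964.
Risk difference = 0.225166 − 0.123964 = 0.101201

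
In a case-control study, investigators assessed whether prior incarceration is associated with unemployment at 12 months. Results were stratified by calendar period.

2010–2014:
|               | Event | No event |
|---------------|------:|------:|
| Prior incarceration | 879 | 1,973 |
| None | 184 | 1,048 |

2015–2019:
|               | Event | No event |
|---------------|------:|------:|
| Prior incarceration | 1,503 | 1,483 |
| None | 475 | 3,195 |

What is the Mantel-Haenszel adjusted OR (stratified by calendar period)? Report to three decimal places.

4.863

OR_MH = Σ(aᵢdᵢ/nᵢ) / Σ(bᵢcᵢ/nᵢ), where nᵢ is the stratum total.
Stratum 1 (2010–2014): n = 4084; a·d/n = 879·1048/4084 = 225.5612; b·c/n = 1973·184/4084 = 88.8913
Stratum 2 (2015–2019): n = 6656; a·d/n = 1503·3195/6656 = 721.4671; b·c/n = 1483·475/6656 = 105.8331
OR_MH = (225.5612 + 721.4671) / (88.8913 + 105.8331) = 947.0283 / 194.7244 = 4.86343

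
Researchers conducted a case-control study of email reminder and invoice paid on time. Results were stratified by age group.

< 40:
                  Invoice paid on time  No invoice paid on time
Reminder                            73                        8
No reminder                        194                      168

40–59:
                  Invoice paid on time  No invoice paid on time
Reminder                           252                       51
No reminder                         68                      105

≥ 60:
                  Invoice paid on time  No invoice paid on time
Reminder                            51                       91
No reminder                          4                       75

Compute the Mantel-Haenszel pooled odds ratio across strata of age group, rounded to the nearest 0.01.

8.09

OR_MH = Σ(aᵢdᵢ/nᵢ) / Σ(bᵢcᵢ/nᵢ), where nᵢ is the stratum total.
Stratum 1 (< 40): n = 443; a·d/n = 73·168/443 = 27.6840; b·c/n = 8·194/443 = 3.5034
Stratum 2 (40–59): n = 476; a·d/n = 252·105/476 = 55.5882; b·c/n = 51·68/476 = 7.2857
Stratum 3 (≥ 60): n = 221; a·d/n = 51·75/221 = 17.3077; b·c/n = 91·4/221 = 1.6471
OR_MH = (27.6840 + 55.5882 + 17.3077) / (3.5034 + 7.2857 + 1.6471) = 100.5799 / 12.4362 = 8.08770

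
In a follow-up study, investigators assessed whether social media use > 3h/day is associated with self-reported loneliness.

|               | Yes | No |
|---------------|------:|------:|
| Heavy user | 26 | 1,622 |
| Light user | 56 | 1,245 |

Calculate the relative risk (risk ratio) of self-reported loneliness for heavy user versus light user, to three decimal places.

0.367

Cells: a = 26, b = 1622, c = 56, d = 1245.
Risk in exposed = 26/1648 = 0.01578; risk in unexposed = 56/1301 = 0.04304.
RR = 0.01578 / 0.04304 = 0.36653
The risk is 63% lower among the exposed than among the unexposed.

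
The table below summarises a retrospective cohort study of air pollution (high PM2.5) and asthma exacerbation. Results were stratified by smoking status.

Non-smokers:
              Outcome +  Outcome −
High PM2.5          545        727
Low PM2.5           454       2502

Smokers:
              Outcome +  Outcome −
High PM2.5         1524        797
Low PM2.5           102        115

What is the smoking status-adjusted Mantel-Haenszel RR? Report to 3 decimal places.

2.225

RR_MH = Σ(aᵢ·n₀ᵢ/nᵢ) / Σ(cᵢ·n₁ᵢ/nᵢ), with n₁ᵢ = aᵢ+bᵢ (exposed), n₀ᵢ = cᵢ+dᵢ (unexposed), nᵢ = n₁ᵢ+n₀ᵢ.
Stratum 1 (Non-smokers): n₁ = 1272, n₀ = 2956, n = 4228; a·n₀/n = 545·2956/4228 = 381.0360; c·n₁/n = 454·1272/4228 = 136.5866
Stratum 2 (Smokers): n₁ = 2321, n₀ = 217, n = 2538; a·n₀/n = 1524·217/2538 = 130.3026; c·n₁/n = 102·2321/2538 = 93.2790
RR_MH = (381.0360 + 130.3026) / (136.5866 + 93.2790) = 511.3386 / 229.8655 = 2.22451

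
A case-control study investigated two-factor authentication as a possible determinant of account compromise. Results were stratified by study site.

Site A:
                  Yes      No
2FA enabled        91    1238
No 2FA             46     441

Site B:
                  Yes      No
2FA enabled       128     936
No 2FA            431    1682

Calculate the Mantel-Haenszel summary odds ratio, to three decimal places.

OR_MH = Σ(aᵢdᵢ/nᵢ) / Σ(bᵢcᵢ/nᵢ), where nᵢ is the stratum total.
Stratum 1 (Site A): n = 1816; a·d/n = 91·441/1816 = 22.0986; b·c/n = 1238·46/1816 = 31.3590
Stratum 2 (Site B): n = 3177; a·d/n = 128·1682/3177 = 67.7671; b·c/n = 936·431/3177 = 126.9802
OR_MH = (22.0986 + 67.7671) / (31.3590 + 126.9802) = 89.8656 / 158.3392 = 0.56755

0.568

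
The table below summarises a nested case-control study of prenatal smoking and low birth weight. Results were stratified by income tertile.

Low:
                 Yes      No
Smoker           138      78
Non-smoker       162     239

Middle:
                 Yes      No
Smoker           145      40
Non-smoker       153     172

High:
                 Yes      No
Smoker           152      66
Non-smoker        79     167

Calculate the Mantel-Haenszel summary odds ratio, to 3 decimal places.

3.593

OR_MH = Σ(aᵢdᵢ/nᵢ) / Σ(bᵢcᵢ/nᵢ), where nᵢ is the stratum total.
Stratum 1 (Low): n = 617; a·d/n = 138·239/617 = 53.4554; b·c/n = 78·162/617 = 20.4797
Stratum 2 (Middle): n = 510; a·d/n = 145·172/510 = 48.9020; b·c/n = 40·153/510 = 12.0000
Stratum 3 (High): n = 464; a·d/n = 152·167/464 = 54.7069; b·c/n = 66·79/464 = 11.2371
OR_MH = (53.4554 + 48.9020 + 54.7069) / (20.4797 + 12.0000 + 11.2371) = 157.0643 / 43.7168 = 3.59277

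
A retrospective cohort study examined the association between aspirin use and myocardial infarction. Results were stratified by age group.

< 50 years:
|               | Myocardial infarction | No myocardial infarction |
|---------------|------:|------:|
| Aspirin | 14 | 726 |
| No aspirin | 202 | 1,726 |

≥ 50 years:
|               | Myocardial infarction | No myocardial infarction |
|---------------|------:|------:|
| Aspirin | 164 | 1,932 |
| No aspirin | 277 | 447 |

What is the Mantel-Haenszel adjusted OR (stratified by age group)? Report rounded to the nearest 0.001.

0.143

OR_MH = Σ(aᵢdᵢ/nᵢ) / Σ(bᵢcᵢ/nᵢ), where nᵢ is the stratum total.
Stratum 1 (< 50 years): n = 2668; a·d/n = 14·1726/2668 = 9.0570; b·c/n = 726·202/2668 = 54.9670
Stratum 2 (≥ 50 years): n = 2820; a·d/n = 164·447/2820 = 25.9957; b·c/n = 1932·277/2820 = 189.7745
OR_MH = (9.0570 + 25.9957) / (54.9670 + 189.7745) = 35.0527 / 244.7415 = 0.14322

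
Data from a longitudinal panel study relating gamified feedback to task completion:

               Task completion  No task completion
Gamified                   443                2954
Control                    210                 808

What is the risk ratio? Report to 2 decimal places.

Cells: a = 443, b = 2954, c = 210, d = 808.
Risk in exposed = 443/3397 = 0.13041; risk in unexposed = 210/1018 = 0.20629.
RR = 0.13041 / 0.20629 = 0.63217
The risk is 37% lower among the exposed than among the unexposed.

0.63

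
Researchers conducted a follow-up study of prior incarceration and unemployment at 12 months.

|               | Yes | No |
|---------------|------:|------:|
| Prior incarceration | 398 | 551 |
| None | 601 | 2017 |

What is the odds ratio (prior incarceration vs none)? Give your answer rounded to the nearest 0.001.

2.424

Cells: a = 398, b = 551, c = 601, d = 2017.
OR = (a·d)/(b·c) = (398 × 2017) / (551 × 601) = 802766 / 331151 = 2.42417
The odds of unemployment at 12 months are about 2.42 times as high in the prior incarceration group.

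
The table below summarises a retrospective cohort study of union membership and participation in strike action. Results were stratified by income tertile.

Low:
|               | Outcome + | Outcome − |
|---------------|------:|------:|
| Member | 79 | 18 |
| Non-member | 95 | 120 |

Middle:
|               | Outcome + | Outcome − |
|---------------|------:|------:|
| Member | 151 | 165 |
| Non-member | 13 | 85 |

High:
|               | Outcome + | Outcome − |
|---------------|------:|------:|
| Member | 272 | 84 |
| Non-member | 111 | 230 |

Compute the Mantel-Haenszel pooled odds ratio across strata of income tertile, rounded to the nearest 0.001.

6.287

OR_MH = Σ(aᵢdᵢ/nᵢ) / Σ(bᵢcᵢ/nᵢ), where nᵢ is the stratum total.
Stratum 1 (Low): n = 312; a·d/n = 79·120/312 = 30.3846; b·c/n = 18·95/312 = 5.4808
Stratum 2 (Middle): n = 414; a·d/n = 151·85/414 = 31.0024; b·c/n = 165·13/414 = 5.1812
Stratum 3 (High): n = 697; a·d/n = 272·230/697 = 89.7561; b·c/n = 84·111/697 = 13.3773
OR_MH = (30.3846 + 31.0024 + 89.7561) / (5.4808 + 5.1812 + 13.3773) = 151.1431 / 24.0393 = 6.28735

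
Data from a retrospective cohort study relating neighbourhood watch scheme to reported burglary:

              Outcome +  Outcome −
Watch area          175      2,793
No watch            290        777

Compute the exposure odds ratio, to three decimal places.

0.168

Cells: a = 175, b = 2793, c = 290, d = 777.
OR = (a·d)/(b·c) = (175 × 777) / (2793 × 290) = 135975 / 809970 = 0.16788
Exposure is associated with lower odds of reported burglary (OR = 0.17 < 1).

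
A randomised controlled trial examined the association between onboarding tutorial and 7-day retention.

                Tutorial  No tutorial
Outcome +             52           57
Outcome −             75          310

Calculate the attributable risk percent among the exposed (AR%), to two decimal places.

62.07

Reading the table with exposure as columns: a = 52 (Tutorial, case), b = 75 (Tutorial, non-case), c = 57 (No tutorial, case), d = 310.
Risk in exposed = 52/127 = 0.40945; risk in unexposed = 57/367 = 0.15531.
RR = 0.40945/0.15531 = 2.63628
AR% = (RR − 1)/RR × 100 = (2.63628 − 1)/2.63628 × 100 = 62.0677%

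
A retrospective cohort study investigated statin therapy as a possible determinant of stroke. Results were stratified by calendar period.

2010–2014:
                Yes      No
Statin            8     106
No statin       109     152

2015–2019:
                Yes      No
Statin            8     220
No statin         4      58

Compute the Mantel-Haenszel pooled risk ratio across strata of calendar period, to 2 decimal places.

0.20

RR_MH = Σ(aᵢ·n₀ᵢ/nᵢ) / Σ(cᵢ·n₁ᵢ/nᵢ), with n₁ᵢ = aᵢ+bᵢ (exposed), n₀ᵢ = cᵢ+dᵢ (unexposed), nᵢ = n₁ᵢ+n₀ᵢ.
Stratum 1 (2010–2014): n₁ = 114, n₀ = 261, n = 375; a·n₀/n = 8·261/375 = 5.5680; c·n₁/n = 109·114/375 = 33.1360
Stratum 2 (2015–2019): n₁ = 228, n₀ = 62, n = 290; a·n₀/n = 8·62/290 = 1.7103; c·n₁/n = 4·228/290 = 3.1448
RR_MH = (5.5680 + 1.7103) / (33.1360 + 3.1448) = 7.2783 / 36.2808 = 0.20061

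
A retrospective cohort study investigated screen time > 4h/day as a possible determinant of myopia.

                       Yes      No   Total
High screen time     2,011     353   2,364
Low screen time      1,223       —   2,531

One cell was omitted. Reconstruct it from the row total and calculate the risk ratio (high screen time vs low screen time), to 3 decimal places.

1.760

The missing cell is in the unexposed row: 2531 − 1223 = 1308.
So a = 2011, b = 353, c = 1223, d = 1308.
RR = [a/(a+b)] / [c/(c+d)] = (2011/2364) / (1223/2531) = 0.85068/0.48321 = 1.76048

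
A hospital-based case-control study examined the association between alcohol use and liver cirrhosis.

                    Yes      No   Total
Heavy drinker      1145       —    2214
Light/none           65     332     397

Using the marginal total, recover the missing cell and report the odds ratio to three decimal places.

The missing cell is in the exposed row: 2214 − 1145 = 1069.
So a = 1145, b = 1069, c = 65, d = 332.
OR = (a·d)/(b·c) = (1145 × 332) / (1069 × 65) = 380140 / 69485 = 5.47082

5.471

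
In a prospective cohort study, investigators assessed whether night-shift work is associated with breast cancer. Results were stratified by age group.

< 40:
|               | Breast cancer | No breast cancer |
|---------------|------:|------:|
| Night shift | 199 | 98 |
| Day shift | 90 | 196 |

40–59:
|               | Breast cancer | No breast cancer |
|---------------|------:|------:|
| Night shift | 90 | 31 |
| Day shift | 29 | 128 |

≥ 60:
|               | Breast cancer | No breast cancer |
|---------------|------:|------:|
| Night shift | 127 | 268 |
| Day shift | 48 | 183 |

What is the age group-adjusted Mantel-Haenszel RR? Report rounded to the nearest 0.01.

RR_MH = Σ(aᵢ·n₀ᵢ/nᵢ) / Σ(cᵢ·n₁ᵢ/nᵢ), with n₁ᵢ = aᵢ+bᵢ (exposed), n₀ᵢ = cᵢ+dᵢ (unexposed), nᵢ = n₁ᵢ+n₀ᵢ.
Stratum 1 (< 40): n₁ = 297, n₀ = 286, n = 583; a·n₀/n = 199·286/583 = 97.6226; c·n₁/n = 90·297/583 = 45.8491
Stratum 2 (40–59): n₁ = 121, n₀ = 157, n = 278; a·n₀/n = 90·157/278 = 50.8273; c·n₁/n = 29·121/278 = 12.6223
Stratum 3 (≥ 60): n₁ = 395, n₀ = 231, n = 626; a·n₀/n = 127·231/626 = 46.8642; c·n₁/n = 48·395/626 = 30.2875
RR_MH = (97.6226 + 50.8273 + 46.8642) / (45.8491 + 12.6223 + 30.2875) = 195.3142 / 88.7589 = 2.20050

2.20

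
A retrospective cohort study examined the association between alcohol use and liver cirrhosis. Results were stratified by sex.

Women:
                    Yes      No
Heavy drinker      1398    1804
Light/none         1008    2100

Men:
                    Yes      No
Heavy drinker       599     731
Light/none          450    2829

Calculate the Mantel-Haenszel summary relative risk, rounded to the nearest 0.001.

1.738

RR_MH = Σ(aᵢ·n₀ᵢ/nᵢ) / Σ(cᵢ·n₁ᵢ/nᵢ), with n₁ᵢ = aᵢ+bᵢ (exposed), n₀ᵢ = cᵢ+dᵢ (unexposed), nᵢ = n₁ᵢ+n₀ᵢ.
Stratum 1 (Women): n₁ = 3202, n₀ = 3108, n = 6310; a·n₀/n = 1398·3108/6310 = 688.5870; c·n₁/n = 1008·3202/6310 = 511.5081
Stratum 2 (Men): n₁ = 1330, n₀ = 3279, n = 4609; a·n₀/n = 599·3279/4609 = 426.1491; c·n₁/n = 450·1330/4609 = 129.8546
RR_MH = (688.5870 + 426.1491) / (511.5081 + 129.8546) = 1114.7361 / 641.3627 = 1.73807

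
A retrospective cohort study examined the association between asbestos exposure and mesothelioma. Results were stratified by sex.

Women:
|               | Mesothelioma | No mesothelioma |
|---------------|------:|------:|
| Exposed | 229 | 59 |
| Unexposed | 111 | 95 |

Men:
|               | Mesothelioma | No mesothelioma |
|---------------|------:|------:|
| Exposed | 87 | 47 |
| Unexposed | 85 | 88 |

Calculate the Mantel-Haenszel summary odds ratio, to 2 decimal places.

2.63

OR_MH = Σ(aᵢdᵢ/nᵢ) / Σ(bᵢcᵢ/nᵢ), where nᵢ is the stratum total.
Stratum 1 (Women): n = 494; a·d/n = 229·95/494 = 44.0385; b·c/n = 59·111/494 = 13.2571
Stratum 2 (Men): n = 307; a·d/n = 87·88/307 = 24.9381; b·c/n = 47·85/307 = 13.0130
OR_MH = (44.0385 + 24.9381) / (13.2571 + 13.0130) = 68.9766 / 26.2701 = 2.62567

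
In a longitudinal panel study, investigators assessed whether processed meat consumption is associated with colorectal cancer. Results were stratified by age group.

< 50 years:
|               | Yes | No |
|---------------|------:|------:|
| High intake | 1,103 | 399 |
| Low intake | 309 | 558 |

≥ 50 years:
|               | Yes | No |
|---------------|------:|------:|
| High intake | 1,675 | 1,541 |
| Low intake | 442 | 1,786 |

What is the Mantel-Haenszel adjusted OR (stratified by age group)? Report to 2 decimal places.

OR_MH = Σ(aᵢdᵢ/nᵢ) / Σ(bᵢcᵢ/nᵢ), where nᵢ is the stratum total.
Stratum 1 (< 50 years): n = 2369; a·d/n = 1103·558/2369 = 259.8033; b·c/n = 399·309/2369 = 52.0435
Stratum 2 (≥ 50 years): n = 5444; a·d/n = 1675·1786/5444 = 549.5132; b·c/n = 1541·442/5444 = 125.1143
OR_MH = (259.8033 + 549.5132) / (52.0435 + 125.1143) = 809.3165 / 177.1577 = 4.56834

4.57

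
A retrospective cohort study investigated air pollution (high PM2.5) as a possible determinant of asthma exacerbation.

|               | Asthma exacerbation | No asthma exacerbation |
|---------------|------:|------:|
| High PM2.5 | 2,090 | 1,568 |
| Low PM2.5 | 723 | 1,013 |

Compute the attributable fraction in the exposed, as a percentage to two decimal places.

27.11

Cells: a = 2090, b = 1568, c = 723, d = 1013.
Risk in exposed = 2090/3658 = 0.57135; risk in unexposed = 723/1736 = 0.41647.
RR = 0.57135/0.41647 = 1.37187
AR% = (RR − 1)/RR × 100 = (1.37187 − 1)/1.37187 × 100 = 27.1070%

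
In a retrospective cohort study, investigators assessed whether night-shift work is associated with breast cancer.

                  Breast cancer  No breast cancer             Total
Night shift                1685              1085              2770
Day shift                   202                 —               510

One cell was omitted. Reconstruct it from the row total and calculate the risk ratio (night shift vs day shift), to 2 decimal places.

1.54

The missing cell is in the unexposed row: 510 − 202 = 308.
So a = 1685, b = 1085, c = 202, d = 308.
RR = [a/(a+b)] / [c/(c+d)] = (1685/2770) / (202/510) = 0.60830/0.39608 = 1.53582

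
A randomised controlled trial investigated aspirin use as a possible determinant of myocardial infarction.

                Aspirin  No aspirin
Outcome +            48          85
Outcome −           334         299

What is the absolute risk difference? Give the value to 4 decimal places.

Reading the table with exposure as columns: a = 48 (Aspirin, case), b = 334 (Aspirin, non-case), c = 85 (No aspirin, case), d = 299.
Risk in exposed = 48/382 = 0.125654; risk in unexposed = 85/384 = 0.221354.
Risk difference = 0.125654 − 0.221354 = -0.095700

-0.0957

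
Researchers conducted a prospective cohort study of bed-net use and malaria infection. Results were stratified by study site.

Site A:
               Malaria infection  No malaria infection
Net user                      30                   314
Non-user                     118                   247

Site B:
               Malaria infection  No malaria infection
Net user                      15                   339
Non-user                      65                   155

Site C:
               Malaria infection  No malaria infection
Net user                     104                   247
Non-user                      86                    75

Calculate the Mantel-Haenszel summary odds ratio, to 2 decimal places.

OR_MH = Σ(aᵢdᵢ/nᵢ) / Σ(bᵢcᵢ/nᵢ), where nᵢ is the stratum total.
Stratum 1 (Site A): n = 709; a·d/n = 30·247/709 = 10.4513; b·c/n = 314·118/709 = 52.2595
Stratum 2 (Site B): n = 574; a·d/n = 15·155/574 = 4.0505; b·c/n = 339·65/574 = 38.3885
Stratum 3 (Site C): n = 512; a·d/n = 104·75/512 = 15.2344; b·c/n = 247·86/512 = 41.4883
OR_MH = (10.4513 + 4.0505 + 15.2344) / (52.2595 + 38.3885 + 41.4883) = 29.7362 / 132.1363 = 0.22504

0.23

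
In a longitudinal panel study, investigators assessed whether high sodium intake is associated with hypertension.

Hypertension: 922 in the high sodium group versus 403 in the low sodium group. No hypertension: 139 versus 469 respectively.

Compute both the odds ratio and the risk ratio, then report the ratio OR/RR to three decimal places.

4.105

From the description: a = 922, b = 139, c = 403, d = 469.
OR = (922·469)/(139·403) = 432418/56017 = 7.71941
Risk in exposed = 922/1061 = 0.86899; risk in unexposed = 403/872 = 0.46216; RR = 1.88030
OR/RR = 7.71941 / 1.88030 = 4.10541
The outcome is not rare, so the OR lies further from 1 than the RR.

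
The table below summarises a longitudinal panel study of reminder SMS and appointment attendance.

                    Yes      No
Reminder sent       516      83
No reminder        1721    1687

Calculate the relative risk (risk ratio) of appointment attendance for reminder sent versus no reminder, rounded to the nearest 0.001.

1.706

Cells: a = 516, b = 83, c = 1721, d = 1687.
Risk in exposed = 516/599 = 0.86144; risk in unexposed = 1721/3408 = 0.50499.
RR = 0.86144 / 0.50499 = 1.70585
The risk among the exposed is 1.71 times that among the unexposed.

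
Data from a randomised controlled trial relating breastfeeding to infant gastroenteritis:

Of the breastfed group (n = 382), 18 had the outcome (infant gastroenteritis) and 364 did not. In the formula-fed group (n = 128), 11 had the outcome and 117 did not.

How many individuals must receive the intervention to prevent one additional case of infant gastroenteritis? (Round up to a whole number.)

26

Risk in treated group = 18/382 = 0.04712; risk in control = 11/128 = 0.08594.
Absolute risk reduction = 0.08594 − 0.04712 = 0.03882
NNT = 1 / ARR = 1 / 0.03882 = 25.762 → round up → 26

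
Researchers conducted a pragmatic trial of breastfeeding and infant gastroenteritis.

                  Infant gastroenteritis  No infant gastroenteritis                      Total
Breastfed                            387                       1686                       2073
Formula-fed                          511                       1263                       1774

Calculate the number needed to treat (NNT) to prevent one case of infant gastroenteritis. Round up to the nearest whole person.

Risk in treated group = 387/2073 = 0.18669; risk in control = 511/1774 = 0.28805.
Absolute risk reduction = 0.28805 − 0.18669 = 0.10136
NNT = 1 / ARR = 1 / 0.10136 = 9.865 → round up → 10

10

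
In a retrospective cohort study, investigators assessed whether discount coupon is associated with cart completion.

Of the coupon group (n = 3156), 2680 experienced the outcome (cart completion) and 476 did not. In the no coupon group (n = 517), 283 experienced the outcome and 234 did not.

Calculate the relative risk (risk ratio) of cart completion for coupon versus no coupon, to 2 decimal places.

From the description: a = 2680, b = 476, c = 283, d = 234.
Risk in exposed = 2680/3156 = 0.84918; risk in unexposed = 283/517 = 0.54739.
RR = 0.84918 / 0.54739 = 1.55132
The risk among the exposed is 1.55 times that among the unexposed.

1.55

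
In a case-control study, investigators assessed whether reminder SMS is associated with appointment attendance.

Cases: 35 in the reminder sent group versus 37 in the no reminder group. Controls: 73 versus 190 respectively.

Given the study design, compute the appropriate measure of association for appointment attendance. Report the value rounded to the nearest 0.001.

From the description: a = 35, b = 73, c = 37, d = 190.
This is a case-control study: participants were sampled on outcome status, so risks in the source population cannot be estimated directly — relative risk is not valid here. The odds ratio is the appropriate measure.
OR = (a·d)/(b·c) = (35 × 190) / (73 × 37) = 6650 / 2701 = 2.46205

2.462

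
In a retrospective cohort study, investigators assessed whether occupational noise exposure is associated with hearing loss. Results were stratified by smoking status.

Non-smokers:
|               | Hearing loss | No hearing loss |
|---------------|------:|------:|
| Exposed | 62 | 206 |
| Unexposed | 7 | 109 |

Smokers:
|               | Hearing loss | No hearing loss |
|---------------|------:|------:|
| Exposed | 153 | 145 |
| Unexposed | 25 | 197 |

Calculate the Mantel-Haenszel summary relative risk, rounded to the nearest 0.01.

RR_MH = Σ(aᵢ·n₀ᵢ/nᵢ) / Σ(cᵢ·n₁ᵢ/nᵢ), with n₁ᵢ = aᵢ+bᵢ (exposed), n₀ᵢ = cᵢ+dᵢ (unexposed), nᵢ = n₁ᵢ+n₀ᵢ.
Stratum 1 (Non-smokers): n₁ = 268, n₀ = 116, n = 384; a·n₀/n = 62·116/384 = 18.7292; c·n₁/n = 7·268/384 = 4.8854
Stratum 2 (Smokers): n₁ = 298, n₀ = 222, n = 520; a·n₀/n = 153·222/520 = 65.3192; c·n₁/n = 25·298/520 = 14.3269
RR_MH = (18.7292 + 65.3192) / (4.8854 + 14.3269) = 84.0484 / 19.2123 = 4.37471

4.37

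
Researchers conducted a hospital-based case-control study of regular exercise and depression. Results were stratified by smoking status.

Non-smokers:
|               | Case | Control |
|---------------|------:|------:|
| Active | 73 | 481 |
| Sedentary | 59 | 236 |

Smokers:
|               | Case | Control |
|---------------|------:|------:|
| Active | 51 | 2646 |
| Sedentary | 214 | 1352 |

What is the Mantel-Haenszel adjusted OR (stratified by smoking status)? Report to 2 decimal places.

0.22

OR_MH = Σ(aᵢdᵢ/nᵢ) / Σ(bᵢcᵢ/nᵢ), where nᵢ is the stratum total.
Stratum 1 (Non-smokers): n = 849; a·d/n = 73·236/849 = 20.2921; b·c/n = 481·59/849 = 33.4264
Stratum 2 (Smokers): n = 4263; a·d/n = 51·1352/4263 = 16.1745; b·c/n = 2646·214/4263 = 132.8276
OR_MH = (20.2921 + 16.1745) / (33.4264 + 132.8276) = 36.4666 / 166.2540 = 0.21934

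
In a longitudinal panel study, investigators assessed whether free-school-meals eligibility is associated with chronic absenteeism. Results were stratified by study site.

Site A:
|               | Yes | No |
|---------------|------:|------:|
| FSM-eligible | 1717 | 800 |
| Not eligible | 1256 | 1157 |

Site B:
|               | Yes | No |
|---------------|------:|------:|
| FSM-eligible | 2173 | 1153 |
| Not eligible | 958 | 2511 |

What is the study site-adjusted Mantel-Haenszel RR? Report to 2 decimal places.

RR_MH = Σ(aᵢ·n₀ᵢ/nᵢ) / Σ(cᵢ·n₁ᵢ/nᵢ), with n₁ᵢ = aᵢ+bᵢ (exposed), n₀ᵢ = cᵢ+dᵢ (unexposed), nᵢ = n₁ᵢ+n₀ᵢ.
Stratum 1 (Site A): n₁ = 2517, n₀ = 2413, n = 4930; a·n₀/n = 1717·2413/4930 = 840.3897; c·n₁/n = 1256·2517/4930 = 641.2479
Stratum 2 (Site B): n₁ = 3326, n₀ = 3469, n = 6795; a·n₀/n = 2173·3469/6795 = 1109.3653; c·n₁/n = 958·3326/6795 = 468.9195
RR_MH = (840.3897 + 1109.3653) / (641.2479 + 468.9195) = 1949.7549 / 1110.1674 = 1.75627

1.76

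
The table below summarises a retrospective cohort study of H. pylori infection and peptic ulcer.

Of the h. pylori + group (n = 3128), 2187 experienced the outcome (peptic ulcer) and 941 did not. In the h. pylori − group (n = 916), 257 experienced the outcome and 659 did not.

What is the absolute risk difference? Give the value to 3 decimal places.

From the description: a = 2187, b = 941, c = 257, d = 659.
Risk in exposed = 2187/3128 = 0.699169; risk in unexposed = 257/916 = 0.280568.
Risk difference = 0.699169 − 0.280568 = 0.418601

0.419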